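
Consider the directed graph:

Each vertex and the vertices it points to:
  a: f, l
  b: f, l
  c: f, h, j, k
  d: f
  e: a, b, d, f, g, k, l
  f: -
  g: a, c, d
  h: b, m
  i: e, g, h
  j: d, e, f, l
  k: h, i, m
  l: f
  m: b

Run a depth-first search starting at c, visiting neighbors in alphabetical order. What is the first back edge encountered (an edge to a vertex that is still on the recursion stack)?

g->c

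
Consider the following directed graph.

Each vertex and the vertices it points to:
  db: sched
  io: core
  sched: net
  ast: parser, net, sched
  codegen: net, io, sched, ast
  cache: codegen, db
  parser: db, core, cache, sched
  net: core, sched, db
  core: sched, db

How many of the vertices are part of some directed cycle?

8

A vertex is on a directed cycle iff it belongs to a strongly connected component of size ≥ 2 (or has a self-loop).
The vertices on cycles are {db, ast, net, core, cache, sched, parser, codegen} — 8 in total.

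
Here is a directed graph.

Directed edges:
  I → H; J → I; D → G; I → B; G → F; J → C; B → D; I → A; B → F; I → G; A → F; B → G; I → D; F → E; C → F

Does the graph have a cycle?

DFS with white/gray/black marking, starting from G:
G gray
  F gray
    E gray
    E black
  F black
G black
B gray
  B→G: G black — skip
  D gray
    D→G: G black — skip
  D black
  B→F: F black — skip
B black
A gray
  A→F: F black — skip
A black
H gray
H black
C gray
  C→F: F black — skip
C black
J gray
  J→C: C black — skip
  I gray
    I→D: D black — skip
    I→A: A black — skip
    I→B: B black — skip
    I→G: G black — skip
    I→H: H black — skip
  I black
J black
Every edge goes to a white or black vertex — no back edge, so the graph is acyclic.

No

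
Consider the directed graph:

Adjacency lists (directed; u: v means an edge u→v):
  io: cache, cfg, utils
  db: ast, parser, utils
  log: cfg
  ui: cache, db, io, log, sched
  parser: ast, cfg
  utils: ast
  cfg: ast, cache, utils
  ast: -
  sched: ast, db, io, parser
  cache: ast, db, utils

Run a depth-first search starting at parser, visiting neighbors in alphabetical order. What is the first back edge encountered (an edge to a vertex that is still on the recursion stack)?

db->parser

DFS from parser (visiting neighbors in alphabetical order); mark gray on enter, black on exit:
parser gray
  ast gray
  ast black
  cfg gray
    cfg→ast: ast black — skip
    cache gray
      cache→ast: ast black — skip
      db gray
        db→ast: ast black — skip
        db→parser: parser is gray → back edge
First back edge: db → parser.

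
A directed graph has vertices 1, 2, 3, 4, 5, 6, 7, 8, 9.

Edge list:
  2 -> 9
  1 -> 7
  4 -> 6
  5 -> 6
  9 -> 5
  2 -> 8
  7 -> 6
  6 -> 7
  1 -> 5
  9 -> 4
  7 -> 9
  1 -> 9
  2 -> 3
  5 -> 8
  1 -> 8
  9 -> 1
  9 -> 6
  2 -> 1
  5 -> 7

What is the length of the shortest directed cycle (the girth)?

2

For each vertex v, BFS finds the shortest path from v back to v.
The shortest such closed walk is 1 → 9 → 1, length 2.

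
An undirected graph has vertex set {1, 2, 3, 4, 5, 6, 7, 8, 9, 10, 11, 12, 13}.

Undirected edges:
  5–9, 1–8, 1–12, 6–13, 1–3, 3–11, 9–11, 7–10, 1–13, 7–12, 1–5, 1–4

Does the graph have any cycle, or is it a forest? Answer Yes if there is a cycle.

DFS, tracking each vertex's parent; an edge to a visited non-parent vertex closes a cycle.
Start from 2:
visit 2 (parent –)
visit 1 (parent –)
  visit 5 (parent 1)
    5–1: parent, skip
    visit 9 (parent 5)
      9–5: parent, skip
      visit 11 (parent 9)
        11–9: parent, skip
        visit 3 (parent 11)
          3–11: parent, skip
          3–1: 1 visited and ≠ parent → cycle
Cycle: 1 – 5 – 9 – 11 – 3 – 1.

Yes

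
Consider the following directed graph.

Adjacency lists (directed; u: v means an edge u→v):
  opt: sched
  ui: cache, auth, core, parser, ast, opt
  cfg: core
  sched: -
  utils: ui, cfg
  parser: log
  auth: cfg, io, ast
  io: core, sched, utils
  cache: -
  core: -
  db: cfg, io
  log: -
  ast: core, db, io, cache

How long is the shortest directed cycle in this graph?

4

For each vertex v, BFS finds the shortest path from v back to v.
The shortest such closed walk is ui → ast → io → utils → ui, length 4.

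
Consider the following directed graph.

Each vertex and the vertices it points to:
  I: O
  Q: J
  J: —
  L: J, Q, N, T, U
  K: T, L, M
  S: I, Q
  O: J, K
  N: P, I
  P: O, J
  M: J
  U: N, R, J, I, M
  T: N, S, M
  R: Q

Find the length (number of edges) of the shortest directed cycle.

5

For each vertex v, BFS finds the shortest path from v back to v.
The shortest such closed walk is K → T → S → I → O → K, length 5.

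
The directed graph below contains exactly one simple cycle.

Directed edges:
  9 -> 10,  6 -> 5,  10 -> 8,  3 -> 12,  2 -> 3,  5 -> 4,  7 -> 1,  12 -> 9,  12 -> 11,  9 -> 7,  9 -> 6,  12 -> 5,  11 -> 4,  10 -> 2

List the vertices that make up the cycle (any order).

2, 3, 9, 10, 12

DFS with gray/black marking from 12:
12 gray
  9 gray
    10 gray
      2 gray
        3 gray
          3→12: 12 is gray → back edge
Back edge closes the cycle 12 → 9 → 10 → 2 → 3 → 12; its vertices are {2, 3, 9, 10, 12}.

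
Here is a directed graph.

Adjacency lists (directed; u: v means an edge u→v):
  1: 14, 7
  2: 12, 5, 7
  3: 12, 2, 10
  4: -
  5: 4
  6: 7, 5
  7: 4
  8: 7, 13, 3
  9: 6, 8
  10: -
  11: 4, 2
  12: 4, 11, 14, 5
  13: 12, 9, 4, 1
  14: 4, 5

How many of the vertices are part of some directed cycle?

6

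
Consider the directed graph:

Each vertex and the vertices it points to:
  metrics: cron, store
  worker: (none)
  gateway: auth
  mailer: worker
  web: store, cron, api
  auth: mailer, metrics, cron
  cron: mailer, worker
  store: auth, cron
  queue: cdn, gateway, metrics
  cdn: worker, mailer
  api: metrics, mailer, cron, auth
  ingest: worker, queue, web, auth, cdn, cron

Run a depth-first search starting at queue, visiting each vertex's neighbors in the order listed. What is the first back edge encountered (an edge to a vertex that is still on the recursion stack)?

store→auth

DFS from queue (visiting each vertex's neighbors in the order listed); mark gray on enter, black on exit:
queue gray
  cdn gray
    worker gray
    worker black
    mailer gray
      mailer→worker: worker black — skip
    mailer black
  cdn black
  gateway gray
    auth gray
      auth→mailer: mailer black — skip
      metrics gray
        cron gray
          cron→mailer: mailer black — skip
          cron→worker: worker black — skip
        cron black
        store gray
          store→auth: auth is gray → back edge
First back edge: store → auth.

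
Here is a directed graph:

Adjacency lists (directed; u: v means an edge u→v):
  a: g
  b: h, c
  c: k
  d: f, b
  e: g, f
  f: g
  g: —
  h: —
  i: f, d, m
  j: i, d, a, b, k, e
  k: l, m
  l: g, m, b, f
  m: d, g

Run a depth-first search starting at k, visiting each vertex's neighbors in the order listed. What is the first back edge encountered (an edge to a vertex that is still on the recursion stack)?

DFS from k (visiting each vertex's neighbors in the order listed); mark gray on enter, black on exit:
k gray
  l gray
    g gray
    g black
    m gray
      d gray
        f gray
          f→g: g black — skip
        f black
        b gray
          h gray
          h black
          c gray
            c→k: k is gray → back edge
First back edge: c → k.

c->k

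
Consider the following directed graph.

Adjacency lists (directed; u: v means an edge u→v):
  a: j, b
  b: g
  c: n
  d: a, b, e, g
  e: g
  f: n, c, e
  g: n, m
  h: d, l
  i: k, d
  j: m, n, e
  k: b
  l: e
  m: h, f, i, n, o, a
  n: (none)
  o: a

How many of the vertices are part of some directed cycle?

13

A vertex is on a directed cycle iff it belongs to a strongly connected component of size ≥ 2 (or has a self-loop).
The vertices on cycles are {a, b, d, e, f, g, h, i, j, k, l, m, o} — 13 in total.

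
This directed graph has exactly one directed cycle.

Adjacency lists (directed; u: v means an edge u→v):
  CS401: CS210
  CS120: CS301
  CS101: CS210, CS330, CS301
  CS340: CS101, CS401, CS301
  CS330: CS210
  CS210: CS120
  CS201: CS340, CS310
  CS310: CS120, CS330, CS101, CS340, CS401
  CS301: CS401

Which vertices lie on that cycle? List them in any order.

CS120, CS210, CS301, CS401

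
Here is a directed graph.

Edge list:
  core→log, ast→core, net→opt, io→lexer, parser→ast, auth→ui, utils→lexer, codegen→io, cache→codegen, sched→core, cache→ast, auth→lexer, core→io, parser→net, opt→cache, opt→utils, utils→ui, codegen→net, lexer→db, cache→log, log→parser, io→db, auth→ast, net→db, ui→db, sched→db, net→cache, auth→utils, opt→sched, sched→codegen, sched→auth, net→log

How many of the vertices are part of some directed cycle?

10

A vertex is on a directed cycle iff it belongs to a strongly connected component of size ≥ 2 (or has a self-loop).
The vertices on cycles are {ast, log, net, opt, auth, core, cache, sched, parser, codegen} — 10 in total.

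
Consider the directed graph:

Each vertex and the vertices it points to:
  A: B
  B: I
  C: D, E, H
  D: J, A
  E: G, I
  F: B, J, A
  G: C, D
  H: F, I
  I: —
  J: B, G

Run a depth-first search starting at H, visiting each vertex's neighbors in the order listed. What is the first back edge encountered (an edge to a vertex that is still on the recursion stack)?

DFS from H (visiting each vertex's neighbors in the order listed); mark gray on enter, black on exit:
H gray
  F gray
    B gray
      I gray
      I black
    B black
    J gray
      J→B: B black — skip
      G gray
        C gray
          D gray
            D→J: J is gray → back edge
First back edge: D → J.

D→J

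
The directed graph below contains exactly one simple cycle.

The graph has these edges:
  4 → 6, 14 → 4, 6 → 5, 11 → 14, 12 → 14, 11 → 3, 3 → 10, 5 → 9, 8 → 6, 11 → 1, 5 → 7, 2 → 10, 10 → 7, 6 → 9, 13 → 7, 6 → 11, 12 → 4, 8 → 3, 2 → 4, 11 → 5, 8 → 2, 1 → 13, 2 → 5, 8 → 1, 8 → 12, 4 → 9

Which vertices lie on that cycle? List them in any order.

4, 6, 11, 14

DFS with gray/black marking from 6:
6 gray
  11 gray
    3 gray
      10 gray
        7 gray
        7 black
      10 black
    3 black
    1 gray
      13 gray
        13→7: 7 black — skip
      13 black
    1 black
    5 gray
      9 gray
      9 black
      5→7: 7 black — skip
    5 black
    14 gray
      4 gray
        4→6: 6 is gray → back edge
Back edge closes the cycle 6 → 11 → 14 → 4 → 6; its vertices are {4, 6, 11, 14}.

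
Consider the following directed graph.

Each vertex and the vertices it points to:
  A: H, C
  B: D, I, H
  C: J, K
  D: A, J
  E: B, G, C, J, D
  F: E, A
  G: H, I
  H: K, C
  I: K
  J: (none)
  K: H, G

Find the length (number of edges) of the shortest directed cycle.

2

For each vertex v, BFS finds the shortest path from v back to v.
The shortest such closed walk is H → K → H, length 2.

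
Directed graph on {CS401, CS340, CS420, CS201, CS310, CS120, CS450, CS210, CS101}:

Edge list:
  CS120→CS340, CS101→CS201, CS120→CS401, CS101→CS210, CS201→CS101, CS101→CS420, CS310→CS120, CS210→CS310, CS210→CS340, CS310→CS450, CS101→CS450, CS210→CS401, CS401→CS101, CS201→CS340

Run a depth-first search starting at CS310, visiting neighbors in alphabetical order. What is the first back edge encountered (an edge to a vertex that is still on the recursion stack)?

DFS from CS310 (visiting neighbors in alphabetical order); mark gray on enter, black on exit:
CS310 gray
  CS120 gray
    CS340 gray
    CS340 black
    CS401 gray
      CS101 gray
        CS201 gray
          CS201→CS101: CS101 is gray → back edge
First back edge: CS201 → CS101.

CS201->CS101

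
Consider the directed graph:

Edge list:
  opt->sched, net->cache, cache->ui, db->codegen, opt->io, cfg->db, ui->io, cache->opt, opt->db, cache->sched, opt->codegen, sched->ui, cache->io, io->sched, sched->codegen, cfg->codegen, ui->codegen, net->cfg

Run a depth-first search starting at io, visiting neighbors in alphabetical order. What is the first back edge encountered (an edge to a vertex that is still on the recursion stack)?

ui->io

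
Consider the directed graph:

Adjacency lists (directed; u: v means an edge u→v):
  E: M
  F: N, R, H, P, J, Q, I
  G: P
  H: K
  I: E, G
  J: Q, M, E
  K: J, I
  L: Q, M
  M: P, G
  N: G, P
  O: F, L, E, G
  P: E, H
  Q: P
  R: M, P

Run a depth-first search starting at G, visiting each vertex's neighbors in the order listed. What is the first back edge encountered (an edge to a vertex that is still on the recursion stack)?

M->P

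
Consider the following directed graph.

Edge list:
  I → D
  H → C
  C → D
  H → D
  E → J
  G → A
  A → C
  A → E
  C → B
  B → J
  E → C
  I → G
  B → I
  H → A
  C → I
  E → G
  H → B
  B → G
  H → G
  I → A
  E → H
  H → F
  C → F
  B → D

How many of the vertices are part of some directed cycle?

7

A vertex is on a directed cycle iff it belongs to a strongly connected component of size ≥ 2 (or has a self-loop).
The vertices on cycles are {A, B, C, E, G, H, I} — 7 in total.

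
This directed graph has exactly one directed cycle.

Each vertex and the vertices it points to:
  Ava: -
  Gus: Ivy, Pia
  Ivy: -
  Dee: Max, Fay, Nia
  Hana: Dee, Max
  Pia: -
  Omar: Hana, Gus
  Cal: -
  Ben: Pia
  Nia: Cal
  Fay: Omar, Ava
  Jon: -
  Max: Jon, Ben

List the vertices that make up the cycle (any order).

Dee, Fay, Hana, Omar

DFS with gray/black marking from Dee:
Dee gray
  Max gray
    Jon gray
    Jon black
    Ben gray
      Pia gray
      Pia black
    Ben black
  Max black
  Fay gray
    Omar gray
      Hana gray
        Hana→Dee: Dee is gray → back edge
Back edge closes the cycle Dee → Fay → Omar → Hana → Dee; its vertices are {Dee, Fay, Hana, Omar}.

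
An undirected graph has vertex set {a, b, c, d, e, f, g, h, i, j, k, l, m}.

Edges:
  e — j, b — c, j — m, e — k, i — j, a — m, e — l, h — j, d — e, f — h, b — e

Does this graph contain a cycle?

DFS, tracking each vertex's parent; an edge to a visited non-parent vertex closes a cycle.
Start from c:
visit c (parent –)
  visit b (parent c)
    visit e (parent b)
      visit d (parent e)
        d–e: parent, skip
      e–b: parent, skip
      visit l (parent e)
        l–e: parent, skip
      visit j (parent e)
        visit i (parent j)
          i–j: parent, skip
        visit m (parent j)
          visit a (parent m)
            a–m: parent, skip
          m–j: parent, skip
        visit h (parent j)
          visit f (parent h)
            f–h: parent, skip
          h–j: parent, skip
        j–e: parent, skip
      visit k (parent e)
        k–e: parent, skip
    b–c: parent, skip
visit g (parent –)
No non-parent visited neighbor found — the graph is a forest.

No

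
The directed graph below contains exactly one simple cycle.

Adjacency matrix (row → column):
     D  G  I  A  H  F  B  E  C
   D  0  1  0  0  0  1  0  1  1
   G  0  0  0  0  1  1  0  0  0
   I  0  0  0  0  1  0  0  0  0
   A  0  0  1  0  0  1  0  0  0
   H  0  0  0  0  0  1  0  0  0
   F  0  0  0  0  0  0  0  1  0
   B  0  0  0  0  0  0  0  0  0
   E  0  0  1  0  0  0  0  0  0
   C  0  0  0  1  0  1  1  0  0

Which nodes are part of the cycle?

E, F, H, I

DFS with gray/black marking from E:
E gray
  I gray
    H gray
      F gray
        F→E: E is gray → back edge
Back edge closes the cycle E → I → H → F → E; its vertices are {E, F, H, I}.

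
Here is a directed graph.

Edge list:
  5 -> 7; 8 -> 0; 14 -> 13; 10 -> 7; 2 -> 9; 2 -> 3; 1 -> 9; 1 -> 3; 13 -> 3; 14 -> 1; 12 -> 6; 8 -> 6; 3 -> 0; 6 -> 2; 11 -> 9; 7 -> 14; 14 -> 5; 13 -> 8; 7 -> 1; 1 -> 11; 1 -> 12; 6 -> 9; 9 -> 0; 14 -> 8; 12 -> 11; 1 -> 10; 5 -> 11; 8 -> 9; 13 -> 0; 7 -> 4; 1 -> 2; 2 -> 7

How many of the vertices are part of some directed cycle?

A vertex is on a directed cycle iff it belongs to a strongly connected component of size ≥ 2 (or has a self-loop).
The vertices on cycles are {1, 2, 5, 6, 7, 8, 10, 12, 13, 14} — 10 in total.

10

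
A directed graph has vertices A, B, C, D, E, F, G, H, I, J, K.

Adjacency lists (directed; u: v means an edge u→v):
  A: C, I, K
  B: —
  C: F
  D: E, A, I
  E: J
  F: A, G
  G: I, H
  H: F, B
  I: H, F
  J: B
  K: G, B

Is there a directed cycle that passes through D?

D lies on a cycle iff there is a path from D back to itself.
Exploring from D, it never reaches itself; equivalently, its strongly connected component is a singleton.

No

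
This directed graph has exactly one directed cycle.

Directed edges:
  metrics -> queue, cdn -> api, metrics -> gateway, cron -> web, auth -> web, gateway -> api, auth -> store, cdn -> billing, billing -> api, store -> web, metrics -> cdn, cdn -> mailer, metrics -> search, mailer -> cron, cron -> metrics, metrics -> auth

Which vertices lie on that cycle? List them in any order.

DFS with gray/black marking from metrics:
metrics gray
  cdn gray
    mailer gray
      cron gray
        cron→metrics: metrics is gray → back edge
Back edge closes the cycle metrics → cdn → mailer → cron → metrics; its vertices are {cdn, cron, mailer, metrics}.

cdn, cron, mailer, metrics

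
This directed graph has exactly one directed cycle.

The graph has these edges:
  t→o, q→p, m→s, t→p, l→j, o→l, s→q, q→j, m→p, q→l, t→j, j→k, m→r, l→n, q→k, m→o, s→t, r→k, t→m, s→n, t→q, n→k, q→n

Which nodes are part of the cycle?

DFS with gray/black marking from m:
m gray
  p gray
  p black
  r gray
    k gray
    k black
  r black
  s gray
    q gray
      q→p: p black — skip
      q→k: k black — skip
      n gray
        n→k: k black — skip
      n black
      l gray
        l→n: n black — skip
        j gray
          j→k: k black — skip
        j black
      l black
      q→j: j black — skip
    q black
    t gray
      t→j: j black — skip
      t→p: p black — skip
      o gray
        o→l: l black — skip
      o black
      t→m: m is gray → back edge
Back edge closes the cycle m → s → t → m; its vertices are {m, s, t}.

m, s, t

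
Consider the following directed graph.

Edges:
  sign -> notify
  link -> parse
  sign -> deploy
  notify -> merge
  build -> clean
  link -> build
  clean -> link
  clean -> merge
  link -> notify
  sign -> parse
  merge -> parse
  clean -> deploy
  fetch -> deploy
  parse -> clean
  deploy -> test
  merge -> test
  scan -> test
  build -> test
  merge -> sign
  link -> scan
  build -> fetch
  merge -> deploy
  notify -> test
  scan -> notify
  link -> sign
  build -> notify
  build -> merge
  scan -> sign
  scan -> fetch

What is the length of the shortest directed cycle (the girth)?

For each vertex v, BFS finds the shortest path from v back to v.
The shortest such closed walk is link → build → clean → link, length 3.

3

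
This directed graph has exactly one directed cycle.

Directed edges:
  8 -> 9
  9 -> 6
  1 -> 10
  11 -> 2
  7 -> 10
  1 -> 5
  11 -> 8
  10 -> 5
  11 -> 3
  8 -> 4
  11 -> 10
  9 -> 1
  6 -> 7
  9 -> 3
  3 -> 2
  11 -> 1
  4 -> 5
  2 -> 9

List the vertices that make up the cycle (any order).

2, 3, 9

DFS with gray/black marking from 2:
2 gray
  9 gray
    3 gray
      3→2: 2 is gray → back edge
Back edge closes the cycle 2 → 9 → 3 → 2; its vertices are {2, 3, 9}.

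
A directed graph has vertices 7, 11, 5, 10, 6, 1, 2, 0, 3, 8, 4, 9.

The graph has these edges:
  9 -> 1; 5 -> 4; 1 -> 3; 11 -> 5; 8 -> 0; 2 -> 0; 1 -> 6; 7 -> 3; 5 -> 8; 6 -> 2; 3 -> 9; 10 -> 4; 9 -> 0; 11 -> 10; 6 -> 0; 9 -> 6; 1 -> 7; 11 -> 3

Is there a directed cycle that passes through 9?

9 is on a cycle iff 9 can reach itself via ≥1 edge.
9 → 1 → 3 → 9 — yes.

Yes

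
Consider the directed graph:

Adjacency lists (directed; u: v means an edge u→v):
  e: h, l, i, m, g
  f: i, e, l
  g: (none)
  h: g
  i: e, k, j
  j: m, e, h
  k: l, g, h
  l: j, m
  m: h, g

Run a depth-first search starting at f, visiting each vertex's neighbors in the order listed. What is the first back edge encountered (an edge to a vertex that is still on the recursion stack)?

DFS from f (visiting each vertex's neighbors in the order listed); mark gray on enter, black on exit:
f gray
  i gray
    e gray
      h gray
        g gray
        g black
      h black
      l gray
        j gray
          m gray
            m→h: h black — skip
            m→g: g black — skip
          m black
          j→e: e is gray → back edge
First back edge: j → e.

j→e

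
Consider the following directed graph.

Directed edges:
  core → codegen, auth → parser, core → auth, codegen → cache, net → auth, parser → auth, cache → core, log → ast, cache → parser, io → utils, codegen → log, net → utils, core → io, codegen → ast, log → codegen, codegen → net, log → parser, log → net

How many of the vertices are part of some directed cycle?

A vertex is on a directed cycle iff it belongs to a strongly connected component of size ≥ 2 (or has a self-loop).
The vertices on cycles are {log, auth, core, cache, parser, codegen} — 6 in total.

6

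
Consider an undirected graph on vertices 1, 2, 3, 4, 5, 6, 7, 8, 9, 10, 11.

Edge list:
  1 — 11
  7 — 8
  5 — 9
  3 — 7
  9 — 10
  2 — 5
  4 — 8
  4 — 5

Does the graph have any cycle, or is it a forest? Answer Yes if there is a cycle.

DFS, tracking each vertex's parent; an edge to a visited non-parent vertex closes a cycle.
Start from 11:
visit 11 (parent –)
  visit 1 (parent 11)
    1–11: parent, skip
visit 2 (parent –)
  visit 5 (parent 2)
    5–2: parent, skip
    visit 9 (parent 5)
      visit 10 (parent 9)
        10–9: parent, skip
      9–5: parent, skip
    visit 4 (parent 5)
      visit 8 (parent 4)
        8–4: parent, skip
        visit 7 (parent 8)
          7–8: parent, skip
          visit 3 (parent 7)
            3–7: parent, skip
      4–5: parent, skip
visit 6 (parent –)
No non-parent visited neighbor found — the graph is a forest.

No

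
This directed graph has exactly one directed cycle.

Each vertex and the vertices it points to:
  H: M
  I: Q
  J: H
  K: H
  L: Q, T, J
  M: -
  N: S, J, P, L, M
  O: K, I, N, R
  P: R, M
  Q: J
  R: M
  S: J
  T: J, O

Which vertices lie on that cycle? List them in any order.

L, N, O, T

DFS with gray/black marking from O:
O gray
  K gray
    H gray
      M gray
      M black
    H black
  K black
  I gray
    Q gray
      J gray
        J→H: H black — skip
      J black
    Q black
  I black
  N gray
    S gray
      S→J: J black — skip
    S black
    N→J: J black — skip
    P gray
      R gray
        R→M: M black — skip
      R black
      P→M: M black — skip
    P black
    L gray
      L→Q: Q black — skip
      T gray
        T→J: J black — skip
        T→O: O is gray → back edge
Back edge closes the cycle O → N → L → T → O; its vertices are {L, N, O, T}.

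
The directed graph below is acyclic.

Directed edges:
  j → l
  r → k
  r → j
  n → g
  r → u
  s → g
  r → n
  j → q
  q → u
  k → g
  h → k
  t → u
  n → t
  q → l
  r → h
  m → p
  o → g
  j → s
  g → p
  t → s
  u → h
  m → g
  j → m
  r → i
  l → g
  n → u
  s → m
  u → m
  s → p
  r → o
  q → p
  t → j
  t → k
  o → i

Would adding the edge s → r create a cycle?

Yes

Adding s→r creates a cycle iff r can already reach s.
Path from r: r → j → s.
So r → … → s → r is a cycle.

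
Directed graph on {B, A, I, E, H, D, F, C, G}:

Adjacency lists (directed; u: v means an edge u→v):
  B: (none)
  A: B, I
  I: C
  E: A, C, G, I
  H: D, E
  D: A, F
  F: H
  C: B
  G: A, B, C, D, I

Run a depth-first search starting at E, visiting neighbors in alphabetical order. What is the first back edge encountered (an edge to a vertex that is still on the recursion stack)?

H->D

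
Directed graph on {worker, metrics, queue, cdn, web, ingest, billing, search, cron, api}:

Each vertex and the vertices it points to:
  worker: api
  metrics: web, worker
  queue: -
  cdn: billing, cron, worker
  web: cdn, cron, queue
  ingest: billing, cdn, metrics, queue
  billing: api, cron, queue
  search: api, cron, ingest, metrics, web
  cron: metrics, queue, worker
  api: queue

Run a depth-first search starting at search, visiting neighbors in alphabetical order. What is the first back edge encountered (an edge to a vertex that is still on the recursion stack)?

DFS from search (visiting neighbors in alphabetical order); mark gray on enter, black on exit:
search gray
  api gray
    queue gray
    queue black
  api black
  cron gray
    metrics gray
      web gray
        cdn gray
          billing gray
            billing→api: api black — skip
            billing→cron: cron is gray → back edge
First back edge: billing → cron.

billing->cron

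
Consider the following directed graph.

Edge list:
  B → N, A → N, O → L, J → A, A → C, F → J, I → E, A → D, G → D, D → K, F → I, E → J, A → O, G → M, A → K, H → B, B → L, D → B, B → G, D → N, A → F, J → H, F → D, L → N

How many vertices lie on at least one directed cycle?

A vertex is on a directed cycle iff it belongs to a strongly connected component of size ≥ 2 (or has a self-loop).
The vertices on cycles are {A, B, D, E, F, G, I, J} — 8 in total.

8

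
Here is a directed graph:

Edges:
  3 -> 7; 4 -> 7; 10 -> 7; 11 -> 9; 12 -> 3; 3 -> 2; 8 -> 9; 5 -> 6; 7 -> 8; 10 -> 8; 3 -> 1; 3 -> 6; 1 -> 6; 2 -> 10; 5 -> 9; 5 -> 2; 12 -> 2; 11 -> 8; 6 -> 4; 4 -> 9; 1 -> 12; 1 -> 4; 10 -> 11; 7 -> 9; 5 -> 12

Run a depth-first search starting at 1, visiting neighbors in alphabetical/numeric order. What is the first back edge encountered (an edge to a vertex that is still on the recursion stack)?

DFS from 1 (visiting neighbors in alphabetical/numeric order); mark gray on enter, black on exit:
1 gray
  4 gray
    7 gray
      8 gray
        9 gray
        9 black
      8 black
      7→9: 9 black — skip
    7 black
    4→9: 9 black — skip
  4 black
  6 gray
    6→4: 4 black — skip
  6 black
  12 gray
    2 gray
      10 gray
        10→7: 7 black — skip
        10→8: 8 black — skip
        11 gray
          11→8: 8 black — skip
          11→9: 9 black — skip
        11 black
      10 black
    2 black
    3 gray
      3→1: 1 is gray → back edge
First back edge: 3 → 1.

3→1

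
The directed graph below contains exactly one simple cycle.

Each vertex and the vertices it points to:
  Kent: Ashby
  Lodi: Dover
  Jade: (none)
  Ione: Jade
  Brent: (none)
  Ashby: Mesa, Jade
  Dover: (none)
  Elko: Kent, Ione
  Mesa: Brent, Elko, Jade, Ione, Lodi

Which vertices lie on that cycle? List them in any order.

DFS with gray/black marking from Kent:
Kent gray
  Ashby gray
    Mesa gray
      Brent gray
      Brent black
      Elko gray
        Elko→Kent: Kent is gray → back edge
Back edge closes the cycle Kent → Ashby → Mesa → Elko → Kent; its vertices are {Elko, Kent, Mesa, Ashby}.

Elko, Kent, Mesa, Ashby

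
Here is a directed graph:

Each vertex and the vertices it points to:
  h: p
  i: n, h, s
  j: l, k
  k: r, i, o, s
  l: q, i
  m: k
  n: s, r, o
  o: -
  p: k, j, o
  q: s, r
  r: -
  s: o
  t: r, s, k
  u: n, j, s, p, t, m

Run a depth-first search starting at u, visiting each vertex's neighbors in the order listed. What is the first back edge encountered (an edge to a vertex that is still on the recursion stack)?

DFS from u (visiting each vertex's neighbors in the order listed); mark gray on enter, black on exit:
u gray
  n gray
    s gray
      o gray
      o black
    s black
    r gray
    r black
    n→o: o black — skip
  n black
  j gray
    l gray
      q gray
        q→s: s black — skip
        q→r: r black — skip
      q black
      i gray
        i→n: n black — skip
        h gray
          p gray
            k gray
              k→r: r black — skip
              k→i: i is gray → back edge
First back edge: k → i.

k->i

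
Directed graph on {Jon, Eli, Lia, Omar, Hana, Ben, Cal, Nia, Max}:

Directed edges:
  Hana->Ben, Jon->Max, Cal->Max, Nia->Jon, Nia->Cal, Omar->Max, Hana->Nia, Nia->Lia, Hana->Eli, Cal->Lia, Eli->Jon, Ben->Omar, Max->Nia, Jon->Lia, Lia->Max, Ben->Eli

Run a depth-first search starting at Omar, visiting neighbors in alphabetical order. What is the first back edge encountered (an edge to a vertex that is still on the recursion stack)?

Lia->Max

DFS from Omar (visiting neighbors in alphabetical order); mark gray on enter, black on exit:
Omar gray
  Max gray
    Nia gray
      Cal gray
        Lia gray
          Lia→Max: Max is gray → back edge
First back edge: Lia → Max.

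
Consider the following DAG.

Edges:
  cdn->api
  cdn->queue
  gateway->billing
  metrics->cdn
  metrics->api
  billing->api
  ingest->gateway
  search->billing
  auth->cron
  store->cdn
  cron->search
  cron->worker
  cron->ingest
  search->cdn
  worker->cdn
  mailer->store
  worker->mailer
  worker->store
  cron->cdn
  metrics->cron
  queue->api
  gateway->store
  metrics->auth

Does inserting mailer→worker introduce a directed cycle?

Adding mailer→worker creates a cycle iff worker can already reach mailer.
Path from worker: worker → mailer.
So worker → … → mailer → worker is a cycle.

Yes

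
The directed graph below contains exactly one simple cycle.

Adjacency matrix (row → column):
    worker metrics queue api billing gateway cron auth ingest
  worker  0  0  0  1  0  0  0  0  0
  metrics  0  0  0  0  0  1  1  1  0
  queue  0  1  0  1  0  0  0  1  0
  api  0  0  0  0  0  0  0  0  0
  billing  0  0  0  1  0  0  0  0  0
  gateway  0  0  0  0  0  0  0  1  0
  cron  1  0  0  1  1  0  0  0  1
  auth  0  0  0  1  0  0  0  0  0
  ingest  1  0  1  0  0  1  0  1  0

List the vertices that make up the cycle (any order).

cron, queue, ingest, metrics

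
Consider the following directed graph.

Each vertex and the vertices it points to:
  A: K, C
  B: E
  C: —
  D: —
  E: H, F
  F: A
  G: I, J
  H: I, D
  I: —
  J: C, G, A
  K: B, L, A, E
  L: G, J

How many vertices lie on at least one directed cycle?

A vertex is on a directed cycle iff it belongs to a strongly connected component of size ≥ 2 (or has a self-loop).
The vertices on cycles are {A, B, E, F, G, J, K, L} — 8 in total.

8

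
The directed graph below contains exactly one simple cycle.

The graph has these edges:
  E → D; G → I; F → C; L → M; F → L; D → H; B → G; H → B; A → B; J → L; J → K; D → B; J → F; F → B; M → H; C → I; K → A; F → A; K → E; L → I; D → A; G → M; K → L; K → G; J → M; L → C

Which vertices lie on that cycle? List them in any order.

B, G, H, M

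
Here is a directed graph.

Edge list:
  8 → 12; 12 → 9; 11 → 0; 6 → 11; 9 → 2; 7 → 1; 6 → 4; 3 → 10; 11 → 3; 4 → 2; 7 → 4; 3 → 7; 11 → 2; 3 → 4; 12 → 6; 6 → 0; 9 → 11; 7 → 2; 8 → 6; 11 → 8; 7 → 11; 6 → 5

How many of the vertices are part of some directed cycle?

7

A vertex is on a directed cycle iff it belongs to a strongly connected component of size ≥ 2 (or has a self-loop).
The vertices on cycles are {3, 6, 7, 8, 9, 11, 12} — 7 in total.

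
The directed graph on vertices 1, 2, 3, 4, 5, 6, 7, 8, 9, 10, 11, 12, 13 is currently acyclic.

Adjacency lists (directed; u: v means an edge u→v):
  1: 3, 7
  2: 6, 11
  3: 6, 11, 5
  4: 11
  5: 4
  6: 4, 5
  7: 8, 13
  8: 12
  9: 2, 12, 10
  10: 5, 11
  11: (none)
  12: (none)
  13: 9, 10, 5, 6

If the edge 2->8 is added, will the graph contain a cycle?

No

Adding 2→8 creates a cycle iff 8 can already reach 2.
Explore from 8: no path reaches 2. The graph stays acyclic.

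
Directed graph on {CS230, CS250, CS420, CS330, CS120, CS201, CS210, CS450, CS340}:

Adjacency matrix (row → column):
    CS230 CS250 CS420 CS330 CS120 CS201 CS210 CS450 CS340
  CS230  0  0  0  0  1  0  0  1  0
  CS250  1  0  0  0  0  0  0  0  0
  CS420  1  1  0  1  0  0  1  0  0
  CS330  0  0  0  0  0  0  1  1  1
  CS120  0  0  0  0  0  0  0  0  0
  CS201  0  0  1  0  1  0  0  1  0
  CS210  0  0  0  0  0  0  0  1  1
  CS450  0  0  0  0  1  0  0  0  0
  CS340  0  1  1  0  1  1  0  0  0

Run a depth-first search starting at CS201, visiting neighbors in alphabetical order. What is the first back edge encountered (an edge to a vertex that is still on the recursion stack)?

DFS from CS201 (visiting neighbors in alphabetical order); mark gray on enter, black on exit:
CS201 gray
  CS120 gray
  CS120 black
  CS420 gray
    CS210 gray
      CS340 gray
        CS340→CS120: CS120 black — skip
        CS340→CS201: CS201 is gray → back edge
First back edge: CS340 → CS201.

CS340->CS201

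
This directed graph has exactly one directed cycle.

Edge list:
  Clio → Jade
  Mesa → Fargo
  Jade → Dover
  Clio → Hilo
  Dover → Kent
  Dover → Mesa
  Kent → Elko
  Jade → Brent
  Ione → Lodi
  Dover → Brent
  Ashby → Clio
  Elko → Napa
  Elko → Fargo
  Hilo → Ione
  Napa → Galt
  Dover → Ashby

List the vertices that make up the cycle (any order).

Clio, Jade, Ashby, Dover

DFS with gray/black marking from Dover:
Dover gray
  Kent gray
    Elko gray
      Fargo gray
      Fargo black
      Napa gray
        Galt gray
        Galt black
      Napa black
    Elko black
  Kent black
  Mesa gray
    Mesa→Fargo: Fargo black — skip
  Mesa black
  Ashby gray
    Clio gray
      Jade gray
        Jade→Dover: Dover is gray → back edge
Back edge closes the cycle Dover → Ashby → Clio → Jade → Dover; its vertices are {Clio, Jade, Ashby, Dover}.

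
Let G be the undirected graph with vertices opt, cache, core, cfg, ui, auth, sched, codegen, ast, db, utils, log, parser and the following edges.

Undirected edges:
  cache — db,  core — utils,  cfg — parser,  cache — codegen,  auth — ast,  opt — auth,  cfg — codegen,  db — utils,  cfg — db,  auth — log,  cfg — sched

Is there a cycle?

Yes

DFS, tracking each vertex's parent; an edge to a visited non-parent vertex closes a cycle.
Start from db:
visit db (parent –)
  visit cfg (parent db)
    visit sched (parent cfg)
      sched–cfg: parent, skip
    visit codegen (parent cfg)
      visit cache (parent codegen)
        cache–db: db visited and ≠ parent → cycle
Cycle: db – cfg – codegen – cache – db.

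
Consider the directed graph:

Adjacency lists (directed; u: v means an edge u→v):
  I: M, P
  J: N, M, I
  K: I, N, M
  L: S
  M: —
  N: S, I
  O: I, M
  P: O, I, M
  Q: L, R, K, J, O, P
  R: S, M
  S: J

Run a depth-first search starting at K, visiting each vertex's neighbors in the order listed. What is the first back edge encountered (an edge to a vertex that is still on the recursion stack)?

O→I

DFS from K (visiting each vertex's neighbors in the order listed); mark gray on enter, black on exit:
K gray
  I gray
    M gray
    M black
    P gray
      O gray
        O→I: I is gray → back edge
First back edge: O → I.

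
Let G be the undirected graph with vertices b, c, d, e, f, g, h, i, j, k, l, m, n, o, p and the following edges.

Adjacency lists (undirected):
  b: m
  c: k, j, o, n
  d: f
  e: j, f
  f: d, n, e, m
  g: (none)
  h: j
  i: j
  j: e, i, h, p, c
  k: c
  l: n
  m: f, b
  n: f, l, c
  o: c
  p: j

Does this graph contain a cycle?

Yes

DFS, tracking each vertex's parent; an edge to a visited non-parent vertex closes a cycle.
Start from c:
visit c (parent –)
  visit k (parent c)
    k–c: parent, skip
  visit j (parent c)
    visit e (parent j)
      e–j: parent, skip
      visit f (parent e)
        visit d (parent f)
          d–f: parent, skip
        visit n (parent f)
          n–f: parent, skip
          visit l (parent n)
            l–n: parent, skip
          n–c: c visited and ≠ parent → cycle
Cycle: c – j – e – f – n – c.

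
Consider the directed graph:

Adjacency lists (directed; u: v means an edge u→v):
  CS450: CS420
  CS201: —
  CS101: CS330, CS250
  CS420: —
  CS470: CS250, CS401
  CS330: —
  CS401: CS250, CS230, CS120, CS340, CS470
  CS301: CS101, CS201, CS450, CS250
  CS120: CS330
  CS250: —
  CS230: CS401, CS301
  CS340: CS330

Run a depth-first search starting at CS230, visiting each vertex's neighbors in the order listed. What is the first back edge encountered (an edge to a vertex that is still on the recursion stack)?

DFS from CS230 (visiting each vertex's neighbors in the order listed); mark gray on enter, black on exit:
CS230 gray
  CS401 gray
    CS250 gray
    CS250 black
    CS401→CS230: CS230 is gray → back edge
First back edge: CS401 → CS230.

CS401→CS230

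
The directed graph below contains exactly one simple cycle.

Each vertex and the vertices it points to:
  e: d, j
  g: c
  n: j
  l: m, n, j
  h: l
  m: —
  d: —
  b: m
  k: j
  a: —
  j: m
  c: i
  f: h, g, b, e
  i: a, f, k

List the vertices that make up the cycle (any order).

c, f, g, i

DFS with gray/black marking from c:
c gray
  i gray
    a gray
    a black
    f gray
      h gray
        l gray
          m gray
          m black
          n gray
            j gray
              j→m: m black — skip
            j black
          n black
          l→j: j black — skip
        l black
      h black
      g gray
        g→c: c is gray → back edge
Back edge closes the cycle c → i → f → g → c; its vertices are {c, f, g, i}.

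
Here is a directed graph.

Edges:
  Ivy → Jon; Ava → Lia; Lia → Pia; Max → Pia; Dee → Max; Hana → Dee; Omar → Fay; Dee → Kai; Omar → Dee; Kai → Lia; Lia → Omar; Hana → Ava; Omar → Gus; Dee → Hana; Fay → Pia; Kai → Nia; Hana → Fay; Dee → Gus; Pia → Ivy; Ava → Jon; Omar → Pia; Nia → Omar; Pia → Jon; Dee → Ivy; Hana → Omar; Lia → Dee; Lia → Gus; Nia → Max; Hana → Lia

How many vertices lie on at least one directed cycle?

7

A vertex is on a directed cycle iff it belongs to a strongly connected component of size ≥ 2 (or has a self-loop).
The vertices on cycles are {Ava, Dee, Kai, Lia, Nia, Hana, Omar} — 7 in total.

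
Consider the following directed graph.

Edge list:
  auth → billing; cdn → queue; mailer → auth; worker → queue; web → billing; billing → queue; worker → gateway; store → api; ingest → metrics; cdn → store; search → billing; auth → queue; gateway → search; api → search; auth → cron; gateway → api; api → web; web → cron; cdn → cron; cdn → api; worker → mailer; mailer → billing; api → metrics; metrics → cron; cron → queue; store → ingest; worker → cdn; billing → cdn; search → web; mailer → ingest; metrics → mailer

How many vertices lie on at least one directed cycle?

A vertex is on a directed cycle iff it belongs to a strongly connected component of size ≥ 2 (or has a self-loop).
The vertices on cycles are {api, cdn, web, auth, store, ingest, mailer, search, billing, metrics} — 10 in total.

10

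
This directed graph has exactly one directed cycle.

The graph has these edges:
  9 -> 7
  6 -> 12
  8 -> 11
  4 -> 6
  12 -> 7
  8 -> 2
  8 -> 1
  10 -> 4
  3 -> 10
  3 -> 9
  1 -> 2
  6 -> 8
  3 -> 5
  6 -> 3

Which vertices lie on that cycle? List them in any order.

DFS with gray/black marking from 3:
3 gray
  5 gray
  5 black
  10 gray
    4 gray
      6 gray
        8 gray
          2 gray
          2 black
          1 gray
            1→2: 2 black — skip
          1 black
          11 gray
          11 black
        8 black
        6→3: 3 is gray → back edge
Back edge closes the cycle 3 → 10 → 4 → 6 → 3; its vertices are {3, 4, 6, 10}.

3, 4, 6, 10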